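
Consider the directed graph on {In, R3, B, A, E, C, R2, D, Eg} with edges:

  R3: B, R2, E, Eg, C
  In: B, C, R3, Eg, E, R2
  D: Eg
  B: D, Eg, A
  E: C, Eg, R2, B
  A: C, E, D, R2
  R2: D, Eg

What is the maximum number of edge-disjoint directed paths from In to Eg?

Assign every edge capacity 1; by Menger, the answer equals the max flow.
Path In→Eg (+1); total 1.
Path In→R3→Eg (+1); total 2.
Path In→B→Eg (+1); total 3.
Path In→E→Eg (+1); total 4.
Path In→R2→Eg (+1); total 5.
No residual In→Eg path; max flow = 5.
Certifying cut of size 5: {In→B, In→E, In→Eg, In→R2, In→R3}.

5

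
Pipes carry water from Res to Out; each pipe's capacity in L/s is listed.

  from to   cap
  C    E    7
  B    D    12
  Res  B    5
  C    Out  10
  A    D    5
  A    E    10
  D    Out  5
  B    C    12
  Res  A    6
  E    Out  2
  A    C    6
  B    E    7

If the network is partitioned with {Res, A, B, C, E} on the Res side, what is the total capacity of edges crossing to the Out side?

29

Edges leaving {Res, A, B, C, E}: A→D (5), B→D (12), C→Out (10), E→Out (2).
Cut capacity = 5 + 12 + 10 + 2 = 29.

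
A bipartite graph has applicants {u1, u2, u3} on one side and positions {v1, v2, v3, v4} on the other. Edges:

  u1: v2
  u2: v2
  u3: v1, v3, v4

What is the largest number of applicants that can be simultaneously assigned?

2

Unit-capacity flow: source→left, listed edges, right→sink; max matching = max flow.
Augmenting path u1→v2 (+1); matched 1.
Augmenting path u3→v1 (+1); matched 2.
No augmenting path remains; maximum matching = 2.
König certificate: {u3, v2} is a vertex cover of size 2 (every listed pair touches it), so no matching can be larger.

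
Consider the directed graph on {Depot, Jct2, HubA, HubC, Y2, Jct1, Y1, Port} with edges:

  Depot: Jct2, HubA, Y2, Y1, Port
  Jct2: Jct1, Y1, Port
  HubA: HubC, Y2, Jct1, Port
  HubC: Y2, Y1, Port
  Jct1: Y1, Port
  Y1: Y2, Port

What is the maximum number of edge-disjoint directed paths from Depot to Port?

4

Assign every edge capacity 1; by Menger, the answer equals the max flow.
Path Depot→Port (+1); total 1.
Path Depot→Jct2→Port (+1); total 2.
Path Depot→HubA→Port (+1); total 3.
Path Depot→Y1→Port (+1); total 4.
No residual Depot→Port path; max flow = 4.
Certifying cut of size 4: {Depot→HubA, Depot→Jct2, Depot→Port, Depot→Y1}.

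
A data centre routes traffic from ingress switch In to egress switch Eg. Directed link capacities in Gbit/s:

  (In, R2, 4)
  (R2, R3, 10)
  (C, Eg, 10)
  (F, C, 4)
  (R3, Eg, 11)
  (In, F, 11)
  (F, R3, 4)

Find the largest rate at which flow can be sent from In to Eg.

12

Augment In→F→C→Eg: bottleneck 4, flow now 4.
Augment In→F→R3→Eg: bottleneck 4, flow now 8.
Augment In→R2→R3→Eg: bottleneck 4, flow now 12.
No augmenting path remains; maximum flow = 12.
In the residual graph, reachable from In: {In, F}.
Min-cut edges: In→R2 (4), F→C (4), F→R3 (4); capacity 4 + 4 + 4 = 12.
This cut is saturated, so no flow can exceed 12.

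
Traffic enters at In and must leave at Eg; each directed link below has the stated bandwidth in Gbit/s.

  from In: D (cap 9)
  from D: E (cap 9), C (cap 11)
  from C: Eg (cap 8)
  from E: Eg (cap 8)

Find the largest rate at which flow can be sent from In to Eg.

Augment In→D→C→Eg: bottleneck 8, flow now 8.
Augment In→D→E→Eg: bottleneck 1, flow now 9.
No augmenting path remains; maximum flow = 9.
In the residual graph, reachable from In: {In}.
Min-cut edges: In→D (9); capacity 9 = 9.
This cut is saturated, so no flow can exceed 9.

9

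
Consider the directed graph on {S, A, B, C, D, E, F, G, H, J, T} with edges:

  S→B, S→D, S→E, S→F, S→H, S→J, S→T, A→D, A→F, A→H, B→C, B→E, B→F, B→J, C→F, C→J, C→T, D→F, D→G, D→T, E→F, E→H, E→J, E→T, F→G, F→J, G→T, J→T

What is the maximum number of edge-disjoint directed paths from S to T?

6

Assign every edge capacity 1; by Menger, the answer equals the max flow.
Path S→T (+1); total 1.
Path S→D→T (+1); total 2.
Path S→E→T (+1); total 3.
Path S→J→T (+1); total 4.
Path S→B→C→T (+1); total 5.
Path S→F→G→T (+1); total 6.
No residual S→T path; max flow = 6.
Certifying cut of size 6: {S→B, S→D, S→E, S→F, S→J, S→T}.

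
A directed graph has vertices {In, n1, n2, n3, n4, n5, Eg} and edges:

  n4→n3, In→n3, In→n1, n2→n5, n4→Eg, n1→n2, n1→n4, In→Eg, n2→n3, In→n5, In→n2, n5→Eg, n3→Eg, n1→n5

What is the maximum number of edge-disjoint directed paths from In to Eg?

4

Assign every edge capacity 1; by Menger, the answer equals the max flow.
Path In→Eg (+1); total 1.
Path In→n3→Eg (+1); total 2.
Path In→n5→Eg (+1); total 3.
Path In→n1→n4→Eg (+1); total 4.
No residual In→Eg path; max flow = 4.
Certifying cut of size 4: {In→Eg, In→n1, n3→Eg, n5→Eg}.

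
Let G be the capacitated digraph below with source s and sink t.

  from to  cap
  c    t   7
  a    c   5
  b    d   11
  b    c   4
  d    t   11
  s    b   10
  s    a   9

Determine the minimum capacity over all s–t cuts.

15

Augment s→a→c→t: bottleneck 5, flow now 5.
Augment s→b→c→t: bottleneck 2, flow now 7.
Augment s→b→d→t: bottleneck 8, flow now 15.
No augmenting path remains; maximum flow = 15.
By max-flow min-cut, the minimum cut capacity equals the max flow.
In the residual graph, reachable from s: {s, a}.
Min-cut edges: s→b (10), a→c (5); capacity 10 + 5 = 15.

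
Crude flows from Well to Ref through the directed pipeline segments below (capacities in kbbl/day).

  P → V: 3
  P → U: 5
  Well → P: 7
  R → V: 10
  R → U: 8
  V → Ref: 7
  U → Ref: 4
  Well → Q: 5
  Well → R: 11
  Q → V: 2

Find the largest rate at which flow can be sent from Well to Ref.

11

Augment Well→P→U→Ref: bottleneck 4, flow now 4.
Augment Well→P→V→Ref: bottleneck 3, flow now 7.
Augment Well→Q→V→Ref: bottleneck 2, flow now 9.
Augment Well→R→V→Ref: bottleneck 2, flow now 11.
No augmenting path remains; maximum flow = 11.
In the residual graph, reachable from Well: {Well, P, Q, R, U, V}.
Min-cut edges: U→Ref (4), V→Ref (7); capacity 4 + 7 = 11.
This cut is saturated, so no flow can exceed 11.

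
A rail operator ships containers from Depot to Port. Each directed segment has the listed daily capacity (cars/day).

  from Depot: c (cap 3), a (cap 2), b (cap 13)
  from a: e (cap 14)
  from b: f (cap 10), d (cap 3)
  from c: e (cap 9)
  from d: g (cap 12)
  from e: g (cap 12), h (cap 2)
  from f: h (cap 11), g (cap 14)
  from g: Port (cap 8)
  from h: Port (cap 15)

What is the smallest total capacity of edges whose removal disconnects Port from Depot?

Augment Depot→a→e→g→Port: bottleneck 2, flow now 2.
Augment Depot→b→d→g→Port: bottleneck 3, flow now 5.
Augment Depot→b→f→g→Port: bottleneck 3, flow now 8.
Augment Depot→b→f→h→Port: bottleneck 7, flow now 15.
Augment Depot→c→e→h→Port: bottleneck 2, flow now 17.
Augment Depot→c→e→g→f→h→Port: bottleneck 1, flow now 18. (uses reverse residual edge)
No augmenting path remains; maximum flow = 18.
By max-flow min-cut, the minimum cut capacity equals the max flow.
In the residual graph, reachable from Depot: {Depot}.
Min-cut edges: Depot→a (2), Depot→b (13), Depot→c (3); capacity 2 + 13 + 3 = 18.

18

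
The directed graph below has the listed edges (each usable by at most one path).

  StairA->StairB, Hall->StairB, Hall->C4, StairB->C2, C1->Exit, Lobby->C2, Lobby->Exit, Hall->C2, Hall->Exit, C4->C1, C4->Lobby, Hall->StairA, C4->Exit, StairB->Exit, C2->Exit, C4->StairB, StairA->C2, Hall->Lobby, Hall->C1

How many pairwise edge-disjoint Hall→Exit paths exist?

6

Assign every edge capacity 1; by Menger, the answer equals the max flow.
Path Hall→Exit (+1); total 1.
Path Hall→C4→Exit (+1); total 2.
Path Hall→C1→Exit (+1); total 3.
Path Hall→Lobby→Exit (+1); total 4.
Path Hall→StairB→Exit (+1); total 5.
Path Hall→C2→Exit (+1); total 6.
No residual Hall→Exit path; max flow = 6.
Certifying cut of size 6: {C2→Exit, Hall→C1, Hall→C4, Hall→Exit, Hall→Lobby, StairB→Exit}.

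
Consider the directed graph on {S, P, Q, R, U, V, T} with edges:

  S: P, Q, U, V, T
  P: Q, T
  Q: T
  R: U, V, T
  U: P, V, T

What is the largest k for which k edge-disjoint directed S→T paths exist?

4

Assign every edge capacity 1; by Menger, the answer equals the max flow.
Path S→T (+1); total 1.
Path S→P→T (+1); total 2.
Path S→Q→T (+1); total 3.
Path S→U→T (+1); total 4.
No residual S→T path; max flow = 4.
Certifying cut of size 4: {S→P, S→Q, S→T, S→U}.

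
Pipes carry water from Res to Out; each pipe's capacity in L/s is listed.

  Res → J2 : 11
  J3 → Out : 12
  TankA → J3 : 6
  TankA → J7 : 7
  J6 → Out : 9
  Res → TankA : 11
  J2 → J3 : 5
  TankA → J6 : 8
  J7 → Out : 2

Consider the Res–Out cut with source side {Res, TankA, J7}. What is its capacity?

Edges leaving {Res, TankA, J7}: Res→J2 (11), TankA→J3 (6), TankA→J6 (8), J7→Out (2).
Cut capacity = 11 + 6 + 8 + 2 = 27.

27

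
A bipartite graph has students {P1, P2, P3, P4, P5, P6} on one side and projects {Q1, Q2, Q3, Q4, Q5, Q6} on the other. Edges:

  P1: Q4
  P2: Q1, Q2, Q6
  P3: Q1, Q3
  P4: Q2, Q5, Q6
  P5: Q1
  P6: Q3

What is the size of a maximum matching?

5

Unit-capacity flow: source→left, listed edges, right→sink; max matching = max flow.
Augmenting path P1→Q4 (+1); matched 1.
Augmenting path P2→Q1 (+1); matched 2.
Augmenting path P3→Q3 (+1); matched 3.
Augmenting path P4→Q2 (+1); matched 4.
Augmenting path P5→Q1→P2→Q6 (+1); matched 5.
No augmenting path remains; maximum matching = 5.
König certificate: {P1, P2, P4, Q1, Q3} is a vertex cover of size 5 (every listed pair touches it), so no matching can be larger.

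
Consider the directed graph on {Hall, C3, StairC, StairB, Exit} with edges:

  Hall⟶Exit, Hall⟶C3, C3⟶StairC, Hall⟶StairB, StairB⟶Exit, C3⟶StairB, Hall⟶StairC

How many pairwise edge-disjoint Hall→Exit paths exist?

2

Assign every edge capacity 1; by Menger, the answer equals the max flow.
Path Hall→Exit (+1); total 1.
Path Hall→StairB→Exit (+1); total 2.
No residual Hall→Exit path; max flow = 2.
Certifying cut of size 2: {Hall→Exit, StairB→Exit}.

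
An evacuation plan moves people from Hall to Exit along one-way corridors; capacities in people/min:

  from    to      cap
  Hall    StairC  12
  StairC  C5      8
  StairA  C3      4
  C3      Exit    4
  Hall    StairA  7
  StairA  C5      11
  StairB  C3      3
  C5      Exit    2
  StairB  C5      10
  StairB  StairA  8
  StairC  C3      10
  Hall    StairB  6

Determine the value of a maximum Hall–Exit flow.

Augment Hall→StairB→C3→Exit: bottleneck 3, flow now 3.
Augment Hall→StairB→C5→Exit: bottleneck 2, flow now 5.
Augment Hall→StairC→C3→Exit: bottleneck 1, flow now 6.
No augmenting path remains; maximum flow = 6.
In the residual graph, reachable from Hall: {Hall, StairB, StairC, StairA, C3, C5}.
Min-cut edges: C3→Exit (4), C5→Exit (2); capacity 4 + 2 = 6.
This cut is saturated, so no flow can exceed 6.

6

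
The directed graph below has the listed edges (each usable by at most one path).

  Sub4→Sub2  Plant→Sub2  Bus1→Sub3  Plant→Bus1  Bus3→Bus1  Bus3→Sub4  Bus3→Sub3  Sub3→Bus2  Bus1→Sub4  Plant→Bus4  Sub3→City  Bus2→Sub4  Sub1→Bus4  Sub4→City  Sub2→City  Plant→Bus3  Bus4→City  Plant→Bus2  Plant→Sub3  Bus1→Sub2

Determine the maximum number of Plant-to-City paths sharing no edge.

4

Assign every edge capacity 1; by Menger, the answer equals the max flow.
Path Plant→Bus4→City (+1); total 1.
Path Plant→Sub2→City (+1); total 2.
Path Plant→Sub3→City (+1); total 3.
Path Plant→Bus3→Sub4→City (+1); total 4.
No residual Plant→City path; max flow = 4.
Certifying cut of size 4: {Plant→Bus4, Sub2→City, Sub3→City, Sub4→City}.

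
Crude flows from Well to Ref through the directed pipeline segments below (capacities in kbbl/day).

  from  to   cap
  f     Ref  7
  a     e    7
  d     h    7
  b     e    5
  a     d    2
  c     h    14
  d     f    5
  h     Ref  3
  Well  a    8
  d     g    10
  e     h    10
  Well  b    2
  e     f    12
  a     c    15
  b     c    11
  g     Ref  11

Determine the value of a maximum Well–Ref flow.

Augment Well→a→c→h→Ref: bottleneck 3, flow now 3.
Augment Well→a→d→f→Ref: bottleneck 2, flow now 5.
Augment Well→a→e→f→Ref: bottleneck 3, flow now 8.
Augment Well→b→e→f→Ref: bottleneck 2, flow now 10.
No augmenting path remains; maximum flow = 10.
In the residual graph, reachable from Well: {Well}.
Min-cut edges: Well→a (8), Well→b (2); capacity 8 + 2 = 10.
This cut is saturated, so no flow can exceed 10.

10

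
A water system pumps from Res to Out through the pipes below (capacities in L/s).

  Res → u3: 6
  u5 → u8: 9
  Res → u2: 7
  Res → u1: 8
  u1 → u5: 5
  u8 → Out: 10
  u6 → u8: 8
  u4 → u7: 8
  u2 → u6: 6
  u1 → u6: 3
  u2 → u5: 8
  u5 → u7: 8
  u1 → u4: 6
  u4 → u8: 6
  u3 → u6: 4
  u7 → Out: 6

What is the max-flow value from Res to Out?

16

Augment Res→u1→u4→u7→Out: bottleneck 6, flow now 6.
Augment Res→u1→u5→u8→Out: bottleneck 2, flow now 8.
Augment Res→u2→u5→u8→Out: bottleneck 7, flow now 15.
Augment Res→u3→u6→u8→Out: bottleneck 1, flow now 16.
No augmenting path remains; maximum flow = 16.
In the residual graph, reachable from Res: {Res, u1, u2, u3, u4, u5, u6, u7, u8}.
Min-cut edges: u7→Out (6), u8→Out (10); capacity 6 + 10 = 16.
This cut is saturated, so no flow can exceed 16.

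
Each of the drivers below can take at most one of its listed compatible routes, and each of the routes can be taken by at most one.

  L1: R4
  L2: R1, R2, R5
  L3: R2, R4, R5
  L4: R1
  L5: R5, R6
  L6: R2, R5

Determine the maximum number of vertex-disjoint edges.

5

Unit-capacity flow: source→left, listed edges, right→sink; max matching = max flow.
Augmenting path L1→R4 (+1); matched 1.
Augmenting path L2→R1 (+1); matched 2.
Augmenting path L3→R2 (+1); matched 3.
Augmenting path L5→R5 (+1); matched 4.
Augmenting path L6→R5→L5→R6 (+1); matched 5.
No augmenting path remains; maximum matching = 5.
König certificate: {L5, R1, R2, R4, R5} is a vertex cover of size 5 (every listed pair touches it), so no matching can be larger.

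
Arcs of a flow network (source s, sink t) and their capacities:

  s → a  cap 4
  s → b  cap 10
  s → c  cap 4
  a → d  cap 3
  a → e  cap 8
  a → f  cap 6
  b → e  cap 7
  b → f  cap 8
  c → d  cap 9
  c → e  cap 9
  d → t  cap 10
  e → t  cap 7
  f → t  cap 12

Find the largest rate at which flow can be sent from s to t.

Augment s→a→d→t: bottleneck 3, flow now 3.
Augment s→a→e→t: bottleneck 1, flow now 4.
Augment s→b→e→t: bottleneck 6, flow now 10.
Augment s→b→f→t: bottleneck 4, flow now 14.
Augment s→c→d→t: bottleneck 4, flow now 18.
No augmenting path remains; maximum flow = 18.
In the residual graph, reachable from s: {s}.
Min-cut edges: s→a (4), s→b (10), s→c (4); capacity 4 + 10 + 4 = 18.
This cut is saturated, so no flow can exceed 18.

18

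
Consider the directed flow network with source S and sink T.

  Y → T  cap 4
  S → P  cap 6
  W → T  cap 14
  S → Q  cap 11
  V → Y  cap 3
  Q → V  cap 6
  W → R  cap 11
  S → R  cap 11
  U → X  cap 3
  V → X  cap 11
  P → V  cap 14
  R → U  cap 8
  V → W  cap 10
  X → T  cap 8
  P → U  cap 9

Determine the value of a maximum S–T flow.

Augment S→P→U→X→T: bottleneck 3, flow now 3.
Augment S→P→V→W→T: bottleneck 3, flow now 6.
Augment S→Q→V→W→T: bottleneck 6, flow now 12.
Augment S→R→U→P→V→W→T: bottleneck 1, flow now 13. (uses reverse residual edge)
Augment S→R→U→P→V→X→T: bottleneck 2, flow now 15. (uses reverse residual edge)
No augmenting path remains; maximum flow = 15.
In the residual graph, reachable from S: {S, Q, R, U}.
Min-cut edges: S→P (6), Q→V (6), U→X (3); capacity 6 + 6 + 3 = 15.
This cut is saturated, so no flow can exceed 15.

15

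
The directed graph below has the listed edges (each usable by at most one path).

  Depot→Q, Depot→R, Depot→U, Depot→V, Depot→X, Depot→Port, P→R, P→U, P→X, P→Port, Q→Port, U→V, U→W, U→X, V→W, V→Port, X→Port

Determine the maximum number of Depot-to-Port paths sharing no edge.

4

Assign every edge capacity 1; by Menger, the answer equals the max flow.
Path Depot→Port (+1); total 1.
Path Depot→Q→Port (+1); total 2.
Path Depot→V→Port (+1); total 3.
Path Depot→X→Port (+1); total 4.
No residual Depot→Port path; max flow = 4.
Certifying cut of size 4: {Depot→Port, Depot→Q, V→Port, X→Port}.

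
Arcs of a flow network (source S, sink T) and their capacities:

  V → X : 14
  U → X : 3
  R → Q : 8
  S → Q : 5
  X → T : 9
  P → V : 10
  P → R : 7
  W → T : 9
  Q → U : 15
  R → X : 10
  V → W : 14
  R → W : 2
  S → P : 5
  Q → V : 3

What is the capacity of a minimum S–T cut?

10

Augment S→P→R→W→T: bottleneck 2, flow now 2.
Augment S→P→R→X→T: bottleneck 3, flow now 5.
Augment S→Q→U→X→T: bottleneck 3, flow now 8.
Augment S→Q→V→W→T: bottleneck 2, flow now 10.
No augmenting path remains; maximum flow = 10.
By max-flow min-cut, the minimum cut capacity equals the max flow.
In the residual graph, reachable from S: {S}.
Min-cut edges: S→P (5), S→Q (5); capacity 5 + 5 = 10.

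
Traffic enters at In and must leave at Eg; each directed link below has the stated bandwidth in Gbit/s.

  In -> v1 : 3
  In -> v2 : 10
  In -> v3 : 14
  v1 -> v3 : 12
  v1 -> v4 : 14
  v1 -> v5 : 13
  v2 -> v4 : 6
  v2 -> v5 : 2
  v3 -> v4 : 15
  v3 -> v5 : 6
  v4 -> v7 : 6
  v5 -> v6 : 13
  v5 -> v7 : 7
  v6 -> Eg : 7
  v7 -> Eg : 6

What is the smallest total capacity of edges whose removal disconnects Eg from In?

13

Augment In→v1→v4→v7→Eg: bottleneck 3, flow now 3.
Augment In→v2→v4→v7→Eg: bottleneck 3, flow now 6.
Augment In→v2→v5→v6→Eg: bottleneck 2, flow now 8.
Augment In→v3→v5→v6→Eg: bottleneck 5, flow now 13.
No augmenting path remains; maximum flow = 13.
By max-flow min-cut, the minimum cut capacity equals the max flow.
In the residual graph, reachable from In: {In, v1, v2, v3, v4, v5, v6, v7}.
Min-cut edges: v6→Eg (7), v7→Eg (6); capacity 7 + 6 = 13.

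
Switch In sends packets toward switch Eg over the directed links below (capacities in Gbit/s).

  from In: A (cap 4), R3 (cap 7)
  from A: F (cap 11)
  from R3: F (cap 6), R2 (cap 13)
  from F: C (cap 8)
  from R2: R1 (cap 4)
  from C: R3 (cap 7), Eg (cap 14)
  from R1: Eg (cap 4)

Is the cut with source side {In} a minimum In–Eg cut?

Yes — it is a minimum cut (capacity 11).

Given cut capacity: 4 + 7 = 11.
Augment In→A→F→C→Eg: bottleneck 4, flow now 4.
Augment In→R3→F→C→Eg: bottleneck 4, flow now 8.
Augment In→R3→R2→R1→Eg: bottleneck 3, flow now 11.
No augmenting path remains; maximum flow = 11.
Cut capacity 11 equals the max flow, so it is a minimum cut.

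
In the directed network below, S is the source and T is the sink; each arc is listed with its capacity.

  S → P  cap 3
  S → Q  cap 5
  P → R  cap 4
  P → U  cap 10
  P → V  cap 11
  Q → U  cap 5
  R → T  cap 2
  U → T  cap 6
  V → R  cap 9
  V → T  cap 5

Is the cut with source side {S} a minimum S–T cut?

Yes — it is a minimum cut (capacity 8).

Given cut capacity: 3 + 5 = 8.
Augment S→P→R→T: bottleneck 2, flow now 2.
Augment S→P→U→T: bottleneck 1, flow now 3.
Augment S→Q→U→T: bottleneck 5, flow now 8.
No augmenting path remains; maximum flow = 8.
Cut capacity 8 equals the max flow, so it is a minimum cut.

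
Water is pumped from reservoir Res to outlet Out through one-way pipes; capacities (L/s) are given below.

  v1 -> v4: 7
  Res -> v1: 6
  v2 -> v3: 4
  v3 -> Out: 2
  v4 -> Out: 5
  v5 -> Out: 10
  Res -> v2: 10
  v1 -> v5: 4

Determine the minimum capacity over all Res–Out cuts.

8

Augment Res→v1→v4→Out: bottleneck 5, flow now 5.
Augment Res→v1→v5→Out: bottleneck 1, flow now 6.
Augment Res→v2→v3→Out: bottleneck 2, flow now 8.
No augmenting path remains; maximum flow = 8.
By max-flow min-cut, the minimum cut capacity equals the max flow.
In the residual graph, reachable from Res: {Res, v2, v3}.
Min-cut edges: Res→v1 (6), v3→Out (2); capacity 6 + 2 = 8.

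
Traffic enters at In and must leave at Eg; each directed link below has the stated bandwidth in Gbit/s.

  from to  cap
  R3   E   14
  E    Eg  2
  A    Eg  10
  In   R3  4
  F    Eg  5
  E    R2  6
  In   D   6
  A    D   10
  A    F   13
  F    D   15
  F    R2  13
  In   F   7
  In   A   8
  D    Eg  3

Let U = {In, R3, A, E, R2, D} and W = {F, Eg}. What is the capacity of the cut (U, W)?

35

Edges leaving {In, R3, A, E, R2, D}: In→F (7), A→F (13), A→Eg (10), E→Eg (2), D→Eg (3).
Cut capacity = 7 + 13 + 10 + 2 + 3 = 35.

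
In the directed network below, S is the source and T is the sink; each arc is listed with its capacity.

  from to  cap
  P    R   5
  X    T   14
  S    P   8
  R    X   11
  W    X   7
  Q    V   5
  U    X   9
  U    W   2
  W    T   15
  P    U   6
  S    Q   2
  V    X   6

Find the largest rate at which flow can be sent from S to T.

Augment S→P→R→X→T: bottleneck 5, flow now 5.
Augment S→P→U→W→T: bottleneck 2, flow now 7.
Augment S→P→U→X→T: bottleneck 1, flow now 8.
Augment S→Q→V→X→T: bottleneck 2, flow now 10.
No augmenting path remains; maximum flow = 10.
In the residual graph, reachable from S: {S}.
Min-cut edges: S→P (8), S→Q (2); capacity 8 + 2 = 10.
This cut is saturated, so no flow can exceed 10.

10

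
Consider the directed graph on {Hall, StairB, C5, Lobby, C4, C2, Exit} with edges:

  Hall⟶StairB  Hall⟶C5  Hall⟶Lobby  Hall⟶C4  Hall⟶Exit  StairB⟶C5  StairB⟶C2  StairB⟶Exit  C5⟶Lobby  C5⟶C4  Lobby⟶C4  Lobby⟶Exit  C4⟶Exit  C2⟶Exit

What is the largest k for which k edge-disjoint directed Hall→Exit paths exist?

4

Assign every edge capacity 1; by Menger, the answer equals the max flow.
Path Hall→Exit (+1); total 1.
Path Hall→StairB→Exit (+1); total 2.
Path Hall→Lobby→Exit (+1); total 3.
Path Hall→C4→Exit (+1); total 4.
No residual Hall→Exit path; max flow = 4.
Certifying cut of size 4: {C4→Exit, Hall→Exit, Hall→StairB, Lobby→Exit}.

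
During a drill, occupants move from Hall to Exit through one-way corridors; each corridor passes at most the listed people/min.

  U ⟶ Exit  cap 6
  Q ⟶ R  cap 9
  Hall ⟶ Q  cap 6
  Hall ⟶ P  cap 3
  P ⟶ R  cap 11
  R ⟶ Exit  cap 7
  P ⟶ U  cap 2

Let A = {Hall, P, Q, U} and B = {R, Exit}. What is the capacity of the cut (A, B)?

Edges leaving {Hall, P, Q, U}: P→R (11), Q→R (9), U→Exit (6).
Cut capacity = 11 + 9 + 6 = 26.

26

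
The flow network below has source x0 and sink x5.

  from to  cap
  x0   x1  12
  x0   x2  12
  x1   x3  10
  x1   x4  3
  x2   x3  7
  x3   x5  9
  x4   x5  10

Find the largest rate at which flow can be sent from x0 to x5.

Augment x0→x1→x3→x5: bottleneck 9, flow now 9.
Augment x0→x1→x4→x5: bottleneck 3, flow now 12.
No augmenting path remains; maximum flow = 12.
In the residual graph, reachable from x0: {x0, x1, x2, x3}.
Min-cut edges: x1→x4 (3), x3→x5 (9); capacity 3 + 9 = 12.
This cut is saturated, so no flow can exceed 12.

12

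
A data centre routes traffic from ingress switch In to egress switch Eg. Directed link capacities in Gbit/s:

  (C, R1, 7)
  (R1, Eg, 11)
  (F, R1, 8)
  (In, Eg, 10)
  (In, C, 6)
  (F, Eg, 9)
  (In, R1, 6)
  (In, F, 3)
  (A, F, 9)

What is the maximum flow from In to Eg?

Augment In→Eg: bottleneck 10, flow now 10.
Augment In→F→Eg: bottleneck 3, flow now 13.
Augment In→R1→Eg: bottleneck 6, flow now 19.
Augment In→C→R1→Eg: bottleneck 5, flow now 24.
No augmenting path remains; maximum flow = 24.
In the residual graph, reachable from In: {In, C, R1}.
Min-cut edges: In→F (3), In→Eg (10), R1→Eg (11); capacity 3 + 10 + 11 = 24.
This cut is saturated, so no flow can exceed 24.

24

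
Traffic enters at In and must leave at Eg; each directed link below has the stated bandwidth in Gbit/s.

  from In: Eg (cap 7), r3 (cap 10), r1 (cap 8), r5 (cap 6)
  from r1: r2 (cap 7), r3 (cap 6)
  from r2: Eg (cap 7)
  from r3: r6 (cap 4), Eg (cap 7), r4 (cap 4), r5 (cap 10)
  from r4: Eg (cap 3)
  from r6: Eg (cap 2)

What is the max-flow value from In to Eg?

25

Augment In→Eg: bottleneck 7, flow now 7.
Augment In→r3→Eg: bottleneck 7, flow now 14.
Augment In→r1→r2→Eg: bottleneck 7, flow now 21.
Augment In→r3→r4→Eg: bottleneck 3, flow now 24.
Augment In→r1→r3→r6→Eg: bottleneck 1, flow now 25.
No augmenting path remains; maximum flow = 25.
In the residual graph, reachable from In: {In, r5}.
Min-cut edges: In→r1 (8), In→r3 (10), In→Eg (7); capacity 8 + 10 + 7 = 25.
This cut is saturated, so no flow can exceed 25.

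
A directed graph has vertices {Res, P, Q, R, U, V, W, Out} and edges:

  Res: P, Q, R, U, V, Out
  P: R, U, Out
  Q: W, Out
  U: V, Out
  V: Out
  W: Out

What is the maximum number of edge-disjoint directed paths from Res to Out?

Assign every edge capacity 1; by Menger, the answer equals the max flow.
Path Res→Out (+1); total 1.
Path Res→P→Out (+1); total 2.
Path Res→Q→Out (+1); total 3.
Path Res→U→Out (+1); total 4.
Path Res→V→Out (+1); total 5.
No residual Res→Out path; max flow = 5.
Certifying cut of size 5: {Res→Out, Res→P, Res→Q, Res→U, Res→V}.

5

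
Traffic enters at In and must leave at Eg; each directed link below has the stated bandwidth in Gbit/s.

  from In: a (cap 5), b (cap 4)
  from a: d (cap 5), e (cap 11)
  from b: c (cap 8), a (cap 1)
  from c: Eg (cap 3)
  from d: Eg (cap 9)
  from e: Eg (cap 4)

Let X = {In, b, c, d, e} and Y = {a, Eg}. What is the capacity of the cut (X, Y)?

22

Edges leaving {In, b, c, d, e}: In→a (5), b→a (1), c→Eg (3), d→Eg (9), e→Eg (4).
Cut capacity = 5 + 1 + 3 + 9 + 4 = 22.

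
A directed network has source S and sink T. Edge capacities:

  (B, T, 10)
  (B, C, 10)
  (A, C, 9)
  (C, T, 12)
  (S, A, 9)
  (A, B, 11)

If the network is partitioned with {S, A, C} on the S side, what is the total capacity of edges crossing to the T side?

23

Edges leaving {S, A, C}: A→B (11), C→T (12).
Cut capacity = 11 + 12 = 23.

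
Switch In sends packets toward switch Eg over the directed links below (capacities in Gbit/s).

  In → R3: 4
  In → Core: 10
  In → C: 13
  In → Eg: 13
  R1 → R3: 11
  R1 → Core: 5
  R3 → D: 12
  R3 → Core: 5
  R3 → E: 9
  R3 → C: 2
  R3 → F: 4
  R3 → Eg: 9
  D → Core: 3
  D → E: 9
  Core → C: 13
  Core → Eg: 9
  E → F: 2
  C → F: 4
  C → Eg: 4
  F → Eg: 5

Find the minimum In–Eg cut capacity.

Augment In→Eg: bottleneck 13, flow now 13.
Augment In→R3→Eg: bottleneck 4, flow now 17.
Augment In→Core→Eg: bottleneck 9, flow now 26.
Augment In→C→Eg: bottleneck 4, flow now 30.
Augment In→C→F→Eg: bottleneck 4, flow now 34.
No augmenting path remains; maximum flow = 34.
By max-flow min-cut, the minimum cut capacity equals the max flow.
In the residual graph, reachable from In: {In, Core, C}.
Min-cut edges: In→R3 (4), In→Eg (13), Core→Eg (9), C→F (4), C→Eg (4); capacity 4 + 13 + 9 + 4 + 4 = 34.

34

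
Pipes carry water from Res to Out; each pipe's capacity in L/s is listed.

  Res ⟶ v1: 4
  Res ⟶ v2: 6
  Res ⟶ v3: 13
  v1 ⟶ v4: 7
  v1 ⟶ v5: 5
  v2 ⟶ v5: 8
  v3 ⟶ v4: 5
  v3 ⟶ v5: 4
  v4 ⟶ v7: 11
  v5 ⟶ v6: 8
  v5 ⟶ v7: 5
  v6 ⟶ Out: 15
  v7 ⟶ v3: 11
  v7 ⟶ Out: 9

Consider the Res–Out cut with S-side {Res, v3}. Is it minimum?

Given cut capacity: 4 + 6 + 5 + 4 = 19.
Augment Res→v1→v4→v7→Out: bottleneck 4, flow now 4.
Augment Res→v2→v5→v6→Out: bottleneck 6, flow now 10.
Augment Res→v3→v4→v7→Out: bottleneck 5, flow now 15.
Augment Res→v3→v5→v6→Out: bottleneck 2, flow now 17.
No augmenting path remains; maximum flow = 17.
In the residual graph, reachable from Res: {Res, v1, v2, v3, v4, v5, v7}.
Min-cut edges: v5→v6 (8), v7→Out (9); capacity 8 + 9 = 17.
Cut capacity 19 exceeds the max flow 17, so it is not minimum.

No — its capacity is 19, but the minimum cut has capacity 17.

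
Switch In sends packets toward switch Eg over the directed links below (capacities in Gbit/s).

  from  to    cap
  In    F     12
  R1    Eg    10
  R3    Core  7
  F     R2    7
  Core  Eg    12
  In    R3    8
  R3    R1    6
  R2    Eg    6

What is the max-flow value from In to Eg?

Augment In→F→R2→Eg: bottleneck 6, flow now 6.
Augment In→R3→Core→Eg: bottleneck 7, flow now 13.
Augment In→R3→R1→Eg: bottleneck 1, flow now 14.
No augmenting path remains; maximum flow = 14.
In the residual graph, reachable from In: {In, F, R2}.
Min-cut edges: In→R3 (8), R2→Eg (6); capacity 8 + 6 = 14.
This cut is saturated, so no flow can exceed 14.

14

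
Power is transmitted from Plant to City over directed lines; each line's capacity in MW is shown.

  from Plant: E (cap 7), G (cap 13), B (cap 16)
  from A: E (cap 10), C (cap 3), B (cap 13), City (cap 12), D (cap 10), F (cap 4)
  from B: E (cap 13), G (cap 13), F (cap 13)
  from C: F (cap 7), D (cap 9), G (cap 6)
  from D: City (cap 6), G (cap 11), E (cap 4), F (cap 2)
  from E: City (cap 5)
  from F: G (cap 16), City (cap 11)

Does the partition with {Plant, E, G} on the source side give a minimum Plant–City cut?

No — its capacity is 21, but the minimum cut has capacity 16.

Given cut capacity: 16 + 5 = 21.
Augment Plant→E→City: bottleneck 5, flow now 5.
Augment Plant→B→F→City: bottleneck 11, flow now 16.
No augmenting path remains; maximum flow = 16.
In the residual graph, reachable from Plant: {Plant, B, E, F, G}.
Min-cut edges: E→City (5), F→City (11); capacity 5 + 11 = 16.
Cut capacity 21 exceeds the max flow 16, so it is not minimum.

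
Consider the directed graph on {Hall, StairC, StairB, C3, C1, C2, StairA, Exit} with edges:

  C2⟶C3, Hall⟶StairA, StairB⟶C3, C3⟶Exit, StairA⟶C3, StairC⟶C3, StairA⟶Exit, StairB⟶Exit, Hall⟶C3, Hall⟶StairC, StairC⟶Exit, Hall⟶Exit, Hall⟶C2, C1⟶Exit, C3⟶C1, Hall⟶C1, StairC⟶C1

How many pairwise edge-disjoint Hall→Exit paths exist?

5

Assign every edge capacity 1; by Menger, the answer equals the max flow.
Path Hall→Exit (+1); total 1.
Path Hall→StairC→Exit (+1); total 2.
Path Hall→C3→Exit (+1); total 3.
Path Hall→C1→Exit (+1); total 4.
Path Hall→StairA→Exit (+1); total 5.
No residual Hall→Exit path; max flow = 5.
Certifying cut of size 5: {C1→Exit, C3→Exit, Hall→Exit, Hall→StairA, Hall→StairC}.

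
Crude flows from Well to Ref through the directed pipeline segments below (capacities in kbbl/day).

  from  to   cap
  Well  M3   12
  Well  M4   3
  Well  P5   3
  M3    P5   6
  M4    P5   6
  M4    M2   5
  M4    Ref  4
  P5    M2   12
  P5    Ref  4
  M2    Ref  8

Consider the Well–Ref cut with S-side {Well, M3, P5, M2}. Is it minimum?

Given cut capacity: 3 + 4 + 8 = 15.
Augment Well→M4→Ref: bottleneck 3, flow now 3.
Augment Well→P5→Ref: bottleneck 3, flow now 6.
Augment Well→M3→P5→Ref: bottleneck 1, flow now 7.
Augment Well→M3→P5→M2→Ref: bottleneck 5, flow now 12.
No augmenting path remains; maximum flow = 12.
In the residual graph, reachable from Well: {Well, M3}.
Min-cut edges: Well→M4 (3), Well→P5 (3), M3→P5 (6); capacity 3 + 3 + 6 = 12.
Cut capacity 15 exceeds the max flow 12, so it is not minimum.

No — its capacity is 15, but the minimum cut has capacity 12.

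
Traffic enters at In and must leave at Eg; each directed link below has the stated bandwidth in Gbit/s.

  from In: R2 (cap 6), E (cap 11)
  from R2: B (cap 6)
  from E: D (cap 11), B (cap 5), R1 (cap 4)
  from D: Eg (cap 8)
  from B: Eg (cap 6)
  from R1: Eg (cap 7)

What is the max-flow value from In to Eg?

17

Augment In→R2→B→Eg: bottleneck 6, flow now 6.
Augment In→E→D→Eg: bottleneck 8, flow now 14.
Augment In→E→R1→Eg: bottleneck 3, flow now 17.
No augmenting path remains; maximum flow = 17.
In the residual graph, reachable from In: {In}.
Min-cut edges: In→R2 (6), In→E (11); capacity 6 + 11 = 17.
This cut is saturated, so no flow can exceed 17.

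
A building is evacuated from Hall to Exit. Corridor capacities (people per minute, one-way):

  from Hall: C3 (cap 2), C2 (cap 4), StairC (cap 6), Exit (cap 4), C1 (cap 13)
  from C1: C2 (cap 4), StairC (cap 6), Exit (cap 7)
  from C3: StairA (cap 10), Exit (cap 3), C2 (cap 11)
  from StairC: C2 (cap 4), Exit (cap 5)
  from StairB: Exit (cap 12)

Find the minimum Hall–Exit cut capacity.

Augment Hall→Exit: bottleneck 4, flow now 4.
Augment Hall→C1→Exit: bottleneck 7, flow now 11.
Augment Hall→C3→Exit: bottleneck 2, flow now 13.
Augment Hall→StairC→Exit: bottleneck 5, flow now 18.
No augmenting path remains; maximum flow = 18.
By max-flow min-cut, the minimum cut capacity equals the max flow.
In the residual graph, reachable from Hall: {Hall, C1, StairC, C2}.
Min-cut edges: Hall→C3 (2), Hall→Exit (4), C1→Exit (7), StairC→Exit (5); capacity 2 + 4 + 7 + 5 = 18.

18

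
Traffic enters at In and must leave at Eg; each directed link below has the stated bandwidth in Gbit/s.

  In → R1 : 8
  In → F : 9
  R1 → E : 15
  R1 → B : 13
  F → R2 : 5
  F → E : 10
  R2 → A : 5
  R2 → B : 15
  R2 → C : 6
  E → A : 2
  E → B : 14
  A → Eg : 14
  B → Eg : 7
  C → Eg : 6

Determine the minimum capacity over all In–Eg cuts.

Augment In→R1→B→Eg: bottleneck 7, flow now 7.
Augment In→R1→E→A→Eg: bottleneck 1, flow now 8.
Augment In→F→R2→A→Eg: bottleneck 5, flow now 13.
Augment In→F→E→A→Eg: bottleneck 1, flow now 14.
No augmenting path remains; maximum flow = 14.
By max-flow min-cut, the minimum cut capacity equals the max flow.
In the residual graph, reachable from In: {In, R1, F, E, B}.
Min-cut edges: F→R2 (5), E→A (2), B→Eg (7); capacity 5 + 2 + 7 = 14.

14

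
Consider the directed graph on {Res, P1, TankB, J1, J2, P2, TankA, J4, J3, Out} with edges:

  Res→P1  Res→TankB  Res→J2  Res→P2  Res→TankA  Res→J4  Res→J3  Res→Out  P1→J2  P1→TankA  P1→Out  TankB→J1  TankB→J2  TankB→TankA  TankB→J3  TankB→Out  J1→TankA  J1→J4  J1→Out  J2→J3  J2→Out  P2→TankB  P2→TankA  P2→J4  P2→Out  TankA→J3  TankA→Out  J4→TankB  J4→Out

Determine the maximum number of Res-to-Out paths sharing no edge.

Assign every edge capacity 1; by Menger, the answer equals the max flow.
Path Res→Out (+1); total 1.
Path Res→P1→Out (+1); total 2.
Path Res→TankB→Out (+1); total 3.
Path Res→J2→Out (+1); total 4.
Path Res→P2→Out (+1); total 5.
Path Res→TankA→Out (+1); total 6.
Path Res→J4→Out (+1); total 7.
No residual Res→Out path; max flow = 7.
Certifying cut of size 7: {Res→J2, Res→J4, Res→Out, Res→P1, Res→P2, Res→TankA, Res→TankB}.

7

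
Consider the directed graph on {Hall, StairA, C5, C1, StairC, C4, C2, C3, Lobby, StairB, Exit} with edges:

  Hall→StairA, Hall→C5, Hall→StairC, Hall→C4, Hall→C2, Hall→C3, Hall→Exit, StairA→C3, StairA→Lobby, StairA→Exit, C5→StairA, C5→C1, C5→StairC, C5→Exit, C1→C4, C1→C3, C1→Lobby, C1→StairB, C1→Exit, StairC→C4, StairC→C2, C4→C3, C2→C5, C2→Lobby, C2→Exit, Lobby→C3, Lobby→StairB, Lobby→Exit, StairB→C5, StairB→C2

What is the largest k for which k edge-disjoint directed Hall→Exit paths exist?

5

Assign every edge capacity 1; by Menger, the answer equals the max flow.
Path Hall→Exit (+1); total 1.
Path Hall→StairA→Exit (+1); total 2.
Path Hall→C5→Exit (+1); total 3.
Path Hall→C2→Exit (+1); total 4.
Path Hall→StairC→C2→Lobby→Exit (+1); total 5.
No residual Hall→Exit path; max flow = 5.
Certifying cut of size 5: {Hall→C2, Hall→C5, Hall→Exit, Hall→StairA, Hall→StairC}.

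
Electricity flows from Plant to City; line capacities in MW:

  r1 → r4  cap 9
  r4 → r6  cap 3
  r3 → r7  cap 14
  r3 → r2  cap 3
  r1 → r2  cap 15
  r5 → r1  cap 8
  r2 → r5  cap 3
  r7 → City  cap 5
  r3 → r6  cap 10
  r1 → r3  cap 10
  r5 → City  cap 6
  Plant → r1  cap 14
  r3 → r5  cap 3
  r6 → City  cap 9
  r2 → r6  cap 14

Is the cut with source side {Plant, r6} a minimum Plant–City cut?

Given cut capacity: 14 + 9 = 23.
Augment Plant→r1→r2→r5→City: bottleneck 3, flow now 3.
Augment Plant→r1→r2→r6→City: bottleneck 9, flow now 12.
Augment Plant→r1→r3→r5→City: bottleneck 2, flow now 14.
No augmenting path remains; maximum flow = 14.
In the residual graph, reachable from Plant: {Plant}.
Min-cut edges: Plant→r1 (14); capacity 14 = 14.
Cut capacity 23 exceeds the max flow 14, so it is not minimum.

No — its capacity is 23, but the minimum cut has capacity 14.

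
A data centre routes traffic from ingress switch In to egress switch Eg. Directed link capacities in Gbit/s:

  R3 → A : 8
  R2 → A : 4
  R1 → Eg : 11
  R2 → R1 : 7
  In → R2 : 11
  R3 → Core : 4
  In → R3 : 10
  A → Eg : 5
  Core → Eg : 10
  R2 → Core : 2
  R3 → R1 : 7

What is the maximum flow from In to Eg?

Augment In→R2→Core→Eg: bottleneck 2, flow now 2.
Augment In→R2→R1→Eg: bottleneck 7, flow now 9.
Augment In→R2→A→Eg: bottleneck 2, flow now 11.
Augment In→R3→Core→Eg: bottleneck 4, flow now 15.
Augment In→R3→R1→Eg: bottleneck 4, flow now 19.
Augment In→R3→A→Eg: bottleneck 2, flow now 21.
No augmenting path remains; maximum flow = 21.
In the residual graph, reachable from In: {In}.
Min-cut edges: In→R2 (11), In→R3 (10); capacity 11 + 10 = 21.
This cut is saturated, so no flow can exceed 21.

21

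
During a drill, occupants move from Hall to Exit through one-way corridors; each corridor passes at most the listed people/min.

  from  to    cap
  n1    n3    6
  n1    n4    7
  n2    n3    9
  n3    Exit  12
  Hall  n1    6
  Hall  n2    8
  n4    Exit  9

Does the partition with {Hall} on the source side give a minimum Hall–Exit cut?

Yes — it is a minimum cut (capacity 14).

Given cut capacity: 6 + 8 = 14.
Augment Hall→n1→n3→Exit: bottleneck 6, flow now 6.
Augment Hall→n2→n3→Exit: bottleneck 6, flow now 12.
Augment Hall→n2→n3→n1→n4→Exit: bottleneck 2, flow now 14. (uses reverse residual edge)
No augmenting path remains; maximum flow = 14.
Cut capacity 14 equals the max flow, so it is a minimum cut.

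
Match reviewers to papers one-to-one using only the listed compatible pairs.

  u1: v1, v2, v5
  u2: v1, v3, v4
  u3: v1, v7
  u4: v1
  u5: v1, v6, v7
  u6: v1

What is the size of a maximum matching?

5

Unit-capacity flow: source→left, listed edges, right→sink; max matching = max flow.
Augmenting path u1→v1 (+1); matched 1.
Augmenting path u2→v3 (+1); matched 2.
Augmenting path u3→v7 (+1); matched 3.
Augmenting path u5→v6 (+1); matched 4.
Augmenting path u4→v1→u1→v2 (+1); matched 5.
No augmenting path remains; maximum matching = 5.
König certificate: {u1, u2, u3, u5, v1} is a vertex cover of size 5 (every listed pair touches it), so no matching can be larger.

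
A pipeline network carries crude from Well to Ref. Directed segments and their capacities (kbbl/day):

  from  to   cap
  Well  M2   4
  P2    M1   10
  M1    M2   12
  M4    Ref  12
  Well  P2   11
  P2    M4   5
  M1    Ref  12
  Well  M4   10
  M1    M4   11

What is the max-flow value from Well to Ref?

Augment Well→M4→Ref: bottleneck 10, flow now 10.
Augment Well→P2→M1→Ref: bottleneck 10, flow now 20.
Augment Well→P2→M4→Ref: bottleneck 1, flow now 21.
No augmenting path remains; maximum flow = 21.
In the residual graph, reachable from Well: {Well, M2}.
Min-cut edges: Well→P2 (11), Well→M4 (10); capacity 11 + 10 = 21.
This cut is saturated, so no flow can exceed 21.

21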